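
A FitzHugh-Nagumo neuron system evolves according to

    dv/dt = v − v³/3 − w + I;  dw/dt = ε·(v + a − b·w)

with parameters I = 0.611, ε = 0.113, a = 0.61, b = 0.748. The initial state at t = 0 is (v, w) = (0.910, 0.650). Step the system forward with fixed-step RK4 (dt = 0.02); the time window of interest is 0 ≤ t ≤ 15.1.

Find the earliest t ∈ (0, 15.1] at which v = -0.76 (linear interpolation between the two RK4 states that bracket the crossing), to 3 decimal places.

t = 9.762

t=0.000: state=(0.910, 0.650)
step 1 (dt=0.02): k1=(0.620, 0.117), k2=(0.620, 0.117), k3=(0.620, 0.117), k4=(0.619, 0.118); state += dt/6·(k1+2k2+2k3+k4)
t=0.020: state=(0.922, 0.652)
t=0.040: state=(0.935, 0.655)
t=0.060: state=(0.947, 0.657)
continuing one RK4 step at a time; state shown every 25 steps (Δt=0.5):
t=0.500: state=(1.202, 0.716)
t=1.000: state=(1.408, 0.792)
t=1.500: state=(1.505, 0.874)
t=2.000: state=(1.527, 0.956)
t=2.500: state=(1.509, 1.034)
t=3.000: state=(1.472, 1.108)
t=3.500: state=(1.424, 1.176)
t=4.000: state=(1.369, 1.238)
t=4.500: state=(1.310, 1.295)
t=5.000: state=(1.246, 1.346)
t=5.500: state=(1.176, 1.391)
t=6.000: state=(1.099, 1.430)
t=6.500: state=(1.013, 1.463)
t=7.000: state=(0.912, 1.489)
t=7.500: state=(0.790, 1.509)
t=8.000: state=(0.634, 1.520)
t=8.500: state=(0.420, 1.520)
t=9.000: state=(0.099, 1.506)
t=9.500: state=(-0.406, 1.470)
t=9.760: state=(-0.757, 1.439)
next step: t=9.780: state=(-0.786, 1.436) — v has crossed -0.76
linear interpolation between t=9.760 (-0.75689) and t=9.780 (-0.78578) → t≈9.762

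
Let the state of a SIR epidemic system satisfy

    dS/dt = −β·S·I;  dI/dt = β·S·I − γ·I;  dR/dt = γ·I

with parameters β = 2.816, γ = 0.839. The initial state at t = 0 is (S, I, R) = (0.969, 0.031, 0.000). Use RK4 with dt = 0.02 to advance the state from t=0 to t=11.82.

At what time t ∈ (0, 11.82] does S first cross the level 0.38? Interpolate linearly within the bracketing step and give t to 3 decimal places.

t=0.000: state=(0.969, 0.031, 0.000)
step 1 (dt=0.02): k1=(-0.085, 0.059, 0.026), k2=(-0.086, 0.060, 0.027), k3=(-0.086, 0.060, 0.027), k4=(-0.088, 0.061, 0.027); state += dt/6·(k1+2k2+2k3+k4)
t=0.020: state=(0.967, 0.032, 0.001)
t=0.040: state=(0.965, 0.033, 0.001)
t=0.060: state=(0.964, 0.035, 0.002)
continuing one RK4 step at a time; state shown every 25 steps (Δt=0.5):
t=0.500: state=(0.902, 0.077, 0.021)
t=1.000: state=(0.765, 0.164, 0.070)
t=1.500: state=(0.561, 0.276, 0.163)
t=1.940: state=(0.380, 0.341, 0.279)
next step: t=1.960: state=(0.373, 0.343, 0.284) — S has crossed 0.38
linear interpolation between t=1.940 (0.38044) and t=1.960 (0.37319) → t≈1.941

t = 1.941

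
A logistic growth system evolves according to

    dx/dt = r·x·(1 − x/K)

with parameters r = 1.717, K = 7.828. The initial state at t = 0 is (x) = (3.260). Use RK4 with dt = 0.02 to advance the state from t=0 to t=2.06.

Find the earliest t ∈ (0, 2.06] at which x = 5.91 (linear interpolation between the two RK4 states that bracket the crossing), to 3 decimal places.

t=0.000: state=(3.260)
step 1 (dt=0.02): k1=(3.266), k2=(3.275), k3=(3.276), k4=(3.284); state += dt/6·(k1+2k2+2k3+k4)
t=0.020: state=(3.326)
t=0.040: state=(3.391)
t=0.060: state=(3.458)
continuing one RK4 step at a time; state shown every 5 steps (Δt=0.1):
t=0.100: state=(3.591)
t=0.200: state=(3.926)
t=0.300: state=(4.261)
t=0.400: state=(4.591)
t=0.500: state=(4.911)
t=0.600: state=(5.218)
t=0.700: state=(5.508)
t=0.800: state=(5.778)
t=0.840: state=(5.880)
next step: t=0.860: state=(5.930) — x has crossed 5.91
linear interpolation between t=0.840 (5.88026) and t=0.860 (5.93007) → t≈0.852

t = 0.852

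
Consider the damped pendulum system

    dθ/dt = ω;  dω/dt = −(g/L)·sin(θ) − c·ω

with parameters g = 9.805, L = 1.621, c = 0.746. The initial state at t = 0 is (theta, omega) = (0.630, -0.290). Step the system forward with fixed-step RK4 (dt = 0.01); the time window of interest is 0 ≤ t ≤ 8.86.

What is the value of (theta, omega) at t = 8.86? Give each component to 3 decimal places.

t=0.000: state=(0.630, -0.290)
step 1 (dt=0.01): k1=(-0.290, -3.347), k2=(-0.307, -3.328), k3=(-0.307, -3.327), k4=(-0.323, -3.307); state += dt/6·(k1+2k2+2k3+k4)
t=0.010: state=(0.627, -0.323)
t=0.020: state=(0.624, -0.356)
t=0.030: state=(0.620, -0.389)
continuing one RK4 step at a time; state shown every 50 steps (Δt=0.5):
t=0.500: state=(0.179, -1.243)
t=1.000: state=(-0.325, -0.560)
t=1.500: state=(-0.317, 0.519)
t=2.000: state=(0.036, 0.700)
t=2.500: state=(0.239, 0.052)
t=3.000: state=(0.115, -0.451)
t=3.500: state=(-0.097, -0.300)
t=4.000: state=(-0.136, 0.137)
t=4.500: state=(-0.012, 0.286)
t=5.000: state=(0.087, 0.071)
t=5.500: state=(0.058, -0.156)
t=6.000: state=(-0.026, -0.139)
t=6.500: state=(-0.055, 0.027)
t=7.000: state=(-0.014, 0.111)
t=7.500: state=(0.030, 0.046)
t=8.000: state=(0.027, -0.050)
t=8.500: state=(-0.005, -0.061)
t=8.860: state=(-0.020, -0.019)

(theta, omega) = (-0.020, -0.019)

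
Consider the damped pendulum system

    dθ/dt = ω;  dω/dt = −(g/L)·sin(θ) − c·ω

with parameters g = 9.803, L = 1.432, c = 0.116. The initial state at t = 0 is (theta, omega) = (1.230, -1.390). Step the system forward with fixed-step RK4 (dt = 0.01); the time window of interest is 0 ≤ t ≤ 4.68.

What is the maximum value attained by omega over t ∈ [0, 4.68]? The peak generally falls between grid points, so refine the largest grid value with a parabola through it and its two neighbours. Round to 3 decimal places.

max omega = 2.983

t=0.000: state=(1.230, -1.390)
step 1 (dt=0.01): k1=(-1.390, -6.291), k2=(-1.421, -6.271), k3=(-1.421, -6.271), k4=(-1.453, -6.250); state += dt/6·(k1+2k2+2k3+k4)
t=0.010: state=(1.216, -1.453)
t=0.020: state=(1.201, -1.515)
t=0.030: state=(1.185, -1.577)
continuing one RK4 step at a time; state shown every 20 steps (Δt=0.2):
t=0.200: state=(0.834, -2.524)
t=0.400: state=(0.253, -3.167)
t=0.600: state=(-0.379, -3.006)
t=0.800: state=(-0.900, -2.121)
t=1.000: state=(-1.204, -0.888)
t=1.200: state=(-1.251, 0.417)
t=1.400: state=(-1.042, 1.649)
t=1.600: state=(-0.609, 2.612)
t=1.800: state=(-0.037, 2.983)
t=2.000: state=(0.531, 2.577)
t=2.200: state=(0.955, 1.593)
t=2.400: state=(1.153, 0.368)
t=2.600: state=(1.101, -0.874)
t=2.800: state=(0.812, -1.970)
t=3.000: state=(0.339, -2.667)
t=3.200: state=(-0.209, -2.692)
t=3.400: state=(-0.691, -2.033)
t=3.600: state=(-0.995, -0.963)
t=3.800: state=(-1.068, 0.233)
t=4.000: state=(-0.905, 1.370)
t=4.200: state=(-0.538, 2.241)
t=4.400: state=(-0.045, 2.581)
t=4.600: state=(0.449, 2.244)
t=4.680: state=(0.617, 1.946)
largest grid value and its neighbours: omega(1.790)=2.98251, omega(1.800)=2.98261, omega(1.810)=2.98068
parabola through these three points peaks at t≈1.796 with omega≈2.98282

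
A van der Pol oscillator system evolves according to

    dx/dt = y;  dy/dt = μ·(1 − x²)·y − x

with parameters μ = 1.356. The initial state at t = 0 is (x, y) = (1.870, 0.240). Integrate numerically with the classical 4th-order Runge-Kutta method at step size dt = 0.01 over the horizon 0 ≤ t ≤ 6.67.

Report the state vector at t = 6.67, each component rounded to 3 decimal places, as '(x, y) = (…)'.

(x, y) = (1.982, 0.442)

t=0.000: state=(1.870, 0.240)
step 1 (dt=0.01): k1=(0.240, -2.683), k2=(0.227, -2.640), k3=(0.227, -2.640), k4=(0.214, -2.598); state += dt/6·(k1+2k2+2k3+k4)
t=0.010: state=(1.872, 0.214)
t=0.020: state=(1.874, 0.188)
t=0.030: state=(1.876, 0.163)
continuing one RK4 step at a time; state shown every 25 steps (Δt=0.25):
t=0.250: state=(1.865, -0.214)
t=0.500: state=(1.784, -0.414)
t=0.750: state=(1.665, -0.528)
t=1.000: state=(1.521, -0.626)
t=1.250: state=(1.351, -0.740)
t=1.500: state=(1.148, -0.897)
t=1.750: state=(0.896, -1.137)
t=2.000: state=(0.567, -1.525)
t=2.250: state=(0.114, -2.146)
t=2.500: state=(-0.519, -2.894)
t=2.750: state=(-1.266, -2.829)
t=3.000: state=(-1.810, -1.412)
t=3.250: state=(-2.000, -0.249)
t=3.500: state=(-1.994, 0.225)
t=3.750: state=(-1.912, 0.402)
t=4.000: state=(-1.799, 0.493)
t=4.250: state=(-1.667, 0.567)
t=4.500: state=(-1.515, 0.650)
t=4.750: state=(-1.340, 0.760)
t=5.000: state=(-1.131, 0.919)
t=5.250: state=(-0.873, 1.168)
t=5.500: state=(-0.534, 1.573)
t=5.750: state=(-0.066, 2.218)
t=6.000: state=(0.585, 2.949)
t=6.250: state=(1.330, 2.746)
t=6.500: state=(1.842, 1.275)
t=6.670: state=(1.982, 0.442)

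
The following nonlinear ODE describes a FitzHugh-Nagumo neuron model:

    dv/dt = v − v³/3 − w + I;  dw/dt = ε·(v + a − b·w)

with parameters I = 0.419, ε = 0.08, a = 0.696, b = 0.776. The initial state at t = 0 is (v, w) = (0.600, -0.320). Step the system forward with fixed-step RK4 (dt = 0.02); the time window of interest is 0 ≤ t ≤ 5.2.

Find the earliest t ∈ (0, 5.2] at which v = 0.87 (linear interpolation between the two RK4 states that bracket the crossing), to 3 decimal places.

t=0.000: state=(0.600, -0.320)
step 1 (dt=0.02): k1=(1.267, 0.124), k2=(1.274, 0.124), k3=(1.274, 0.124), k4=(1.280, 0.125); state += dt/6·(k1+2k2+2k3+k4)
t=0.020: state=(0.625, -0.318)
t=0.040: state=(0.651, -0.315)
t=0.060: state=(0.677, -0.312)
continuing one RK4 step at a time; state shown every 10 steps (Δt=0.2):
t=0.200: state=(0.864, -0.293)
next step: t=0.220: state=(0.892, -0.290) — v has crossed 0.87
linear interpolation between t=0.200 (0.86447) and t=0.220 (0.89174) → t≈0.204

t = 0.204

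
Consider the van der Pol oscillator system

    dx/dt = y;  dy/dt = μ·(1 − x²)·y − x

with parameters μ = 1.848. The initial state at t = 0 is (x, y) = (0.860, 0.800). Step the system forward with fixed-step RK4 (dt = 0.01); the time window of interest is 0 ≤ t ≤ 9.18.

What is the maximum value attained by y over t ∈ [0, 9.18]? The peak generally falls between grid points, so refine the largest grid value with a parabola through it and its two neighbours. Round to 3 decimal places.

t=0.000: state=(0.860, 0.800)
step 1 (dt=0.01): k1=(0.800, -0.475), k2=(0.798, -0.490), k3=(0.798, -0.490), k4=(0.795, -0.506); state += dt/6·(k1+2k2+2k3+k4)
t=0.010: state=(0.868, 0.795)
t=0.020: state=(0.876, 0.790)
t=0.030: state=(0.884, 0.784)
continuing one RK4 step at a time; state shown every 50 steps (Δt=0.5):
t=0.500: state=(1.148, 0.279)
t=1.000: state=(1.136, -0.297)
t=1.500: state=(0.865, -0.804)
t=2.000: state=(0.246, -1.858)
t=2.500: state=(-1.160, -3.293)
t=3.000: state=(-1.972, -0.178)
t=3.500: state=(-1.881, 0.342)
t=4.000: state=(-1.684, 0.441)
t=4.500: state=(-1.436, 0.563)
t=5.000: state=(-1.100, 0.819)
t=5.500: state=(-0.543, 1.553)
t=6.000: state=(0.701, 3.545)
t=6.500: state=(1.962, 0.698)
t=7.000: state=(1.961, -0.297)
t=7.500: state=(1.782, -0.404)
t=8.000: state=(1.558, -0.499)
t=8.500: state=(1.270, -0.674)
t=9.000: state=(0.844, -1.107)
t=9.180: state=(0.617, -1.433)
largest grid value and its neighbours: y(6.050)=3.62924, y(6.060)=3.63308, y(6.070)=3.63210
parabola through these three points peaks at t≈6.063 with y≈3.63330

max y = 3.633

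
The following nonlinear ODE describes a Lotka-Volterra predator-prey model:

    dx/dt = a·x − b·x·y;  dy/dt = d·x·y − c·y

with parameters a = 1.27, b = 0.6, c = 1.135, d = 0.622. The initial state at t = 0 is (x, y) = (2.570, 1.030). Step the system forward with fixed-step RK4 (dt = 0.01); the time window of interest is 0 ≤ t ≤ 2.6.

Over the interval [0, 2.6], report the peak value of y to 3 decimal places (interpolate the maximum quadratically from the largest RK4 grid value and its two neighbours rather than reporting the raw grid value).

t=0.000: state=(2.570, 1.030)
step 1 (dt=0.01): k1=(1.676, 0.477), k2=(1.677, 0.484), k3=(1.677, 0.484), k4=(1.679, 0.490); state += dt/6·(k1+2k2+2k3+k4)
t=0.010: state=(2.587, 1.035)
t=0.020: state=(2.604, 1.040)
t=0.030: state=(2.620, 1.045)
continuing one RK4 step at a time; state shown every 10 steps (Δt=0.1):
t=0.100: state=(2.739, 1.085)
t=0.200: state=(2.908, 1.154)
t=0.300: state=(3.073, 1.241)
t=0.400: state=(3.229, 1.348)
t=0.500: state=(3.369, 1.477)
t=0.600: state=(3.485, 1.632)
t=0.700: state=(3.568, 1.815)
t=0.800: state=(3.611, 2.026)
t=0.900: state=(3.605, 2.264)
t=1.000: state=(3.546, 2.525)
t=1.100: state=(3.432, 2.802)
t=1.200: state=(3.266, 3.081)
t=1.300: state=(3.058, 3.349)
t=1.400: state=(2.819, 3.589)
t=1.500: state=(2.564, 3.788)
t=1.600: state=(2.309, 3.935)
t=1.700: state=(2.064, 4.024)
t=1.800: state=(1.838, 4.056)
t=1.900: state=(1.637, 4.033)
t=2.000: state=(1.462, 3.964)
t=2.100: state=(1.313, 3.857)
t=2.200: state=(1.187, 3.722)
t=2.300: state=(1.083, 3.565)
t=2.400: state=(0.998, 3.395)
t=2.500: state=(0.929, 3.218)
t=2.600: state=(0.875, 3.038)
largest grid value and its neighbours: y(1.800)=4.05575, y(1.810)=4.05583, y(1.820)=4.05537
parabola through these three points peaks at t≈1.806 with y≈4.05586

max y = 4.056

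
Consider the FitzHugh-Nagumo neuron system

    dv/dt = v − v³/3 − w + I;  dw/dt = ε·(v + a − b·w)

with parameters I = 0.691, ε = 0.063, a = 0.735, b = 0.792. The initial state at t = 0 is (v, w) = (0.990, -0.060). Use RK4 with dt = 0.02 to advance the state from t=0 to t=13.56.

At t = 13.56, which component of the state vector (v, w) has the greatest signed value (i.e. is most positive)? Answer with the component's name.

t=0.000: state=(0.990, -0.060)
step 1 (dt=0.02): k1=(1.418, 0.112), k2=(1.417, 0.113), k3=(1.417, 0.113), k4=(1.415, 0.113); state += dt/6·(k1+2k2+2k3+k4)
t=0.020: state=(1.018, -0.058)
t=0.040: state=(1.047, -0.055)
t=0.060: state=(1.075, -0.053)
continuing one RK4 step at a time; state shown every 25 steps (Δt=0.5):
t=0.500: state=(1.605, 0.005)
t=1.000: state=(1.883, 0.083)
t=1.500: state=(1.943, 0.164)
t=2.000: state=(1.937, 0.243)
t=2.500: state=(1.914, 0.320)
t=3.000: state=(1.887, 0.394)
t=3.500: state=(1.859, 0.465)
t=4.000: state=(1.830, 0.534)
t=4.500: state=(1.802, 0.600)
t=5.000: state=(1.773, 0.664)
t=5.500: state=(1.744, 0.725)
t=6.000: state=(1.715, 0.784)
t=6.500: state=(1.685, 0.841)
t=7.000: state=(1.655, 0.895)
t=7.500: state=(1.625, 0.947)
t=8.000: state=(1.594, 0.996)
t=8.500: state=(1.563, 1.044)
t=9.000: state=(1.532, 1.089)
t=9.500: state=(1.499, 1.132)
t=10.000: state=(1.466, 1.173)
t=10.500: state=(1.433, 1.212)
t=11.000: state=(1.398, 1.249)
t=11.500: state=(1.362, 1.284)
t=12.000: state=(1.324, 1.317)
t=12.500: state=(1.285, 1.348)
t=13.000: state=(1.244, 1.377)
t=13.500: state=(1.201, 1.404)
t=13.560: state=(1.196, 1.407)
compare at T: v=1.196, w=1.407

largest component: w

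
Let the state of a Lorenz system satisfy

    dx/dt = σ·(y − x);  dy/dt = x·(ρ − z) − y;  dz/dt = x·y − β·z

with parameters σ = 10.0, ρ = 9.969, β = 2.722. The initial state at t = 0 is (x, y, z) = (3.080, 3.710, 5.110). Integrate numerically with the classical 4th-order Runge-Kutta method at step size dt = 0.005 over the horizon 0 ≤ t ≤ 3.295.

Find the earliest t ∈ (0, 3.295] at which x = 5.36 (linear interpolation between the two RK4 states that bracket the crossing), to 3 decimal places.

t=0.000: state=(3.080, 3.710, 5.110)
step 1 (dt=0.005): k1=(6.300, 11.256, -2.483), k2=(6.424, 11.323, -2.320), k3=(6.422, 11.323, -2.320), k4=(6.545, 11.391, -2.156); state += dt/6·(k1+2k2+2k3+k4)
t=0.005: state=(3.112, 3.767, 5.098)
t=0.010: state=(3.145, 3.824, 5.088)
t=0.015: state=(3.180, 3.882, 5.080)
continuing one RK4 step at a time; state shown every 40 steps (Δt=0.2):
t=0.200: state=(5.091, 6.329, 6.243)
t=0.220: state=(5.338, 6.572, 6.567)
next step: t=0.225: state=(5.400, 6.629, 6.655) — x has crossed 5.36
linear interpolation between t=0.220 (5.33824) and t=0.225 (5.39983) → t≈0.222

t = 0.222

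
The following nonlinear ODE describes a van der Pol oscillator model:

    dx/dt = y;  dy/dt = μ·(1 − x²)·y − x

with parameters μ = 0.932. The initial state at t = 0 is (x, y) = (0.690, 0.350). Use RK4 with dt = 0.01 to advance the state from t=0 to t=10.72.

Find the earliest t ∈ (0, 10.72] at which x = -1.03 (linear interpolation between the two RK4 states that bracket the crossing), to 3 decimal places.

t = 2.501

t=0.000: state=(0.690, 0.350)
step 1 (dt=0.01): k1=(0.350, -0.519), k2=(0.347, -0.523), k3=(0.347, -0.523), k4=(0.345, -0.527); state += dt/6·(k1+2k2+2k3+k4)
t=0.010: state=(0.693, 0.345)
t=0.020: state=(0.697, 0.339)
t=0.030: state=(0.700, 0.334)
continuing one RK4 step at a time; state shown every 50 steps (Δt=0.5):
t=0.500: state=(0.787, 0.015)
t=1.000: state=(0.691, -0.404)
t=1.500: state=(0.372, -0.891)
t=2.000: state=(-0.218, -1.472)
t=2.500: state=(-1.029, -1.584)
next step: t=2.510: state=(-1.044, -1.573) — x has crossed -1.03
linear interpolation between t=2.500 (-1.02871) and t=2.510 (-1.04450) → t≈2.501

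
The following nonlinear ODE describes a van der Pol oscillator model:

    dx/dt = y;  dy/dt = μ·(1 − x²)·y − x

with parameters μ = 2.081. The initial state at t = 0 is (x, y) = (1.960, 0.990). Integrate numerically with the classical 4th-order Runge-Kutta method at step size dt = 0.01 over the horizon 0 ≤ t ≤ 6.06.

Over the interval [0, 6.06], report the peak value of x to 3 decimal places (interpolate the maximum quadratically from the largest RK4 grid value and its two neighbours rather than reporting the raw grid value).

t=0.000: state=(1.960, 0.990)
step 1 (dt=0.01): k1=(0.990, -7.814), k2=(0.951, -7.627), k3=(0.952, -7.630), k4=(0.914, -7.444); state += dt/6·(k1+2k2+2k3+k4)
t=0.010: state=(1.970, 0.914)
t=0.020: state=(1.978, 0.841)
t=0.030: state=(1.986, 0.772)
continuing one RK4 step at a time; state shown every 20 steps (Δt=0.2):
t=0.200: state=(2.046, 0.049)
t=0.400: state=(2.024, -0.214)
t=0.600: state=(1.972, -0.291)
t=0.800: state=(1.910, -0.324)
t=1.000: state=(1.843, -0.347)
t=1.200: state=(1.771, -0.370)
t=1.400: state=(1.694, -0.397)
t=1.600: state=(1.612, -0.430)
t=1.800: state=(1.522, -0.471)
t=2.000: state=(1.423, -0.524)
t=2.200: state=(1.311, -0.596)
t=2.400: state=(1.182, -0.697)
t=2.600: state=(1.029, -0.847)
t=2.800: state=(0.838, -1.084)
t=3.000: state=(0.584, -1.486)
t=3.200: state=(0.223, -2.190)
t=3.400: state=(-0.319, -3.282)
t=3.600: state=(-1.062, -3.884)
t=3.800: state=(-1.712, -2.304)
t=4.000: state=(-1.981, -0.579)
t=4.200: state=(-2.019, 0.064)
t=4.400: state=(-1.984, 0.247)
t=4.600: state=(-1.928, 0.307)
t=4.800: state=(-1.863, 0.337)
t=5.000: state=(-1.793, 0.362)
t=5.200: state=(-1.718, 0.388)
t=5.400: state=(-1.638, 0.419)
t=5.600: state=(-1.550, 0.457)
t=5.800: state=(-1.454, 0.506)
t=6.000: state=(-1.347, 0.571)
t=6.060: state=(-1.312, 0.595)
largest grid value and its neighbours: x(0.210)=2.04607, x(0.220)=2.04623, x(0.230)=2.04617
parabola through these three points peaks at t≈0.222 with x≈2.04623

max x = 2.046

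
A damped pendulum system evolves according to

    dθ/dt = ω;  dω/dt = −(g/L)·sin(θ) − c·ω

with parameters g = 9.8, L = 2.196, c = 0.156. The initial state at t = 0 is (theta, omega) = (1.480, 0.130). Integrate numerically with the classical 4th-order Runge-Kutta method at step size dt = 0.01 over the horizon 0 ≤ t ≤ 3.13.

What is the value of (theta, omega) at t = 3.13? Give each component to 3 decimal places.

(theta, omega) = (1.012, 0.902)

t=0.000: state=(1.480, 0.130)
step 1 (dt=0.01): k1=(0.130, -4.465), k2=(0.108, -4.461), k3=(0.108, -4.461), k4=(0.085, -4.458); state += dt/6·(k1+2k2+2k3+k4)
t=0.010: state=(1.481, 0.085)
t=0.020: state=(1.482, 0.041)
t=0.030: state=(1.482, -0.004)
continuing one RK4 step at a time; state shown every 20 steps (Δt=0.2):
t=0.200: state=(1.418, -0.748)
t=0.400: state=(1.184, -1.573)
t=0.600: state=(0.798, -2.260)
t=0.800: state=(0.300, -2.648)
t=1.000: state=(-0.232, -2.595)
t=1.200: state=(-0.709, -2.113)
t=1.400: state=(-1.059, -1.365)
t=1.600: state=(-1.248, -0.516)
t=1.800: state=(-1.265, 0.340)
t=2.000: state=(-1.115, 1.148)
t=2.200: state=(-0.814, 1.838)
t=2.400: state=(-0.396, 2.282)
t=2.600: state=(0.074, 2.352)
t=2.800: state=(0.517, 2.020)
t=3.000: state=(0.862, 1.394)
t=3.130: state=(1.012, 0.902)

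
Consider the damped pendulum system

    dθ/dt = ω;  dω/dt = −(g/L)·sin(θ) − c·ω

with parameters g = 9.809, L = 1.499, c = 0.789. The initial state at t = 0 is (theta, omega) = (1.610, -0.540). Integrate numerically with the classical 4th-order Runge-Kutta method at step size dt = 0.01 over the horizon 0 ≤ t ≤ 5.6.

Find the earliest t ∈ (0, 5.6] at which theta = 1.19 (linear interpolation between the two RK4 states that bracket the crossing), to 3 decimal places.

t = 0.302

t=0.000: state=(1.610, -0.540)
step 1 (dt=0.01): k1=(-0.540, -6.113), k2=(-0.571, -6.089), k3=(-0.570, -6.089), k4=(-0.601, -6.066); state += dt/6·(k1+2k2+2k3+k4)
t=0.010: state=(1.604, -0.601)
t=0.020: state=(1.598, -0.661)
t=0.030: state=(1.591, -0.721)
continuing one RK4 step at a time; state shown every 20 steps (Δt=0.2):
t=0.200: state=(1.386, -1.667)
t=0.300: state=(1.195, -2.145)
next step: t=0.310: state=(1.173, -2.189) — theta has crossed 1.19
linear interpolation between t=0.300 (1.19479) and t=0.310 (1.17312) → t≈0.302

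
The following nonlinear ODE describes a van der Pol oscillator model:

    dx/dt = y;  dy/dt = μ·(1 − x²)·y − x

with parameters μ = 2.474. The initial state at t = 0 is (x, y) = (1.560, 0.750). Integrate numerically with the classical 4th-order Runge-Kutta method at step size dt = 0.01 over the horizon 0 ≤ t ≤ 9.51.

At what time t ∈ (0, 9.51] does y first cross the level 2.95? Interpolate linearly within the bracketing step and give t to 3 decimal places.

t=0.000: state=(1.560, 0.750)
step 1 (dt=0.01): k1=(0.750, -4.220), k2=(0.729, -4.170), k3=(0.729, -4.170), k4=(0.708, -4.119); state += dt/6·(k1+2k2+2k3+k4)
t=0.010: state=(1.567, 0.708)
t=0.020: state=(1.574, 0.668)
t=0.030: state=(1.581, 0.628)
continuing one RK4 step at a time; state shown every 50 steps (Δt=0.5):
t=0.500: state=(1.610, -0.248)
t=1.000: state=(1.433, -0.436)
t=1.500: state=(1.170, -0.637)
t=2.000: state=(0.740, -1.202)
t=2.500: state=(-0.335, -3.650)
t=3.000: state=(-1.955, -0.879)
t=3.500: state=(-1.972, 0.243)
t=4.000: state=(-1.834, 0.299)
t=4.500: state=(-1.673, 0.349)
t=5.000: state=(-1.480, 0.429)
t=5.500: state=(-1.231, 0.590)
t=6.000: state=(-0.847, 1.031)
t=6.500: state=(0.023, 2.926)
next step: t=6.510: state=(0.052, 2.999) — y has crossed 2.95
linear interpolation between t=6.500 (2.92625) and t=6.510 (2.99906) → t≈6.503

t = 6.503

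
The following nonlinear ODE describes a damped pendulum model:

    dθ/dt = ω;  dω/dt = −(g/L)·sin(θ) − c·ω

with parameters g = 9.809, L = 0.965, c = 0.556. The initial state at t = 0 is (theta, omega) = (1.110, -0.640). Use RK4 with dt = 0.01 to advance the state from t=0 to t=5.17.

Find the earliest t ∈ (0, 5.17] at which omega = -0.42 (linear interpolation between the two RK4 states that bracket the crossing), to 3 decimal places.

t=0.000: state=(1.110, -0.640)
step 1 (dt=0.01): k1=(-0.640, -8.749), k2=(-0.684, -8.710), k3=(-0.684, -8.709), k4=(-0.727, -8.669); state += dt/6·(k1+2k2+2k3+k4)
t=0.010: state=(1.103, -0.727)
t=0.020: state=(1.095, -0.813)
t=0.030: state=(1.087, -0.899)
continuing one RK4 step at a time; state shown every 20 steps (Δt=0.2):
t=0.200: state=(0.820, -2.173)
t=0.400: state=(0.290, -2.960)
t=0.600: state=(-0.288, -2.630)
t=0.800: state=(-0.701, -1.406)
t=0.920: state=(-0.816, -0.496)
next step: t=0.930: state=(-0.820, -0.419) — omega has crossed -0.42
linear interpolation between t=0.920 (-0.49575) and t=0.930 (-0.41901) → t≈0.930

t = 0.930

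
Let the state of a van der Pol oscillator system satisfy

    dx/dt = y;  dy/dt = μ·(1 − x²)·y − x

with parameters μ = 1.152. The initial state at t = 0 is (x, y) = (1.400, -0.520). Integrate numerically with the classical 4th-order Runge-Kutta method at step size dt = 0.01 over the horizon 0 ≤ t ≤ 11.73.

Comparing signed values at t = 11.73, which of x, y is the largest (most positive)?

t=0.000: state=(1.400, -0.520)
step 1 (dt=0.01): k1=(-0.520, -0.825), k2=(-0.524, -0.822), k3=(-0.524, -0.822), k4=(-0.528, -0.820); state += dt/6·(k1+2k2+2k3+k4)
t=0.010: state=(1.395, -0.528)
t=0.020: state=(1.389, -0.536)
t=0.030: state=(1.384, -0.545)
continuing one RK4 step at a time; state shown every 50 steps (Δt=0.5):
t=0.500: state=(1.040, -0.931)
t=1.000: state=(0.423, -1.619)
t=1.500: state=(-0.666, -2.694)
t=2.000: state=(-1.795, -1.240)
t=2.500: state=(-1.965, 0.226)
t=3.000: state=(-1.752, 0.561)
t=3.500: state=(-1.421, 0.775)
t=4.000: state=(-0.952, 1.146)
t=4.500: state=(-0.196, 1.993)
t=5.000: state=(1.075, 2.776)
t=5.500: state=(1.958, 0.581)
t=6.000: state=(1.945, -0.374)
t=6.500: state=(1.692, -0.612)
t=7.000: state=(1.334, -0.837)
t=7.500: state=(0.820, -1.277)
t=8.000: state=(-0.038, -2.270)
t=8.500: state=(-1.366, -2.477)
t=9.000: state=(-2.001, -0.218)
t=9.500: state=(-1.901, 0.445)
t=10.000: state=(-1.623, 0.654)
t=10.500: state=(-1.238, 0.906)
t=11.000: state=(-0.672, 1.435)
t=11.500: state=(0.302, 2.545)
t=11.730: state=(0.933, 2.830)
compare at T: x=0.933, y=2.830

largest component: y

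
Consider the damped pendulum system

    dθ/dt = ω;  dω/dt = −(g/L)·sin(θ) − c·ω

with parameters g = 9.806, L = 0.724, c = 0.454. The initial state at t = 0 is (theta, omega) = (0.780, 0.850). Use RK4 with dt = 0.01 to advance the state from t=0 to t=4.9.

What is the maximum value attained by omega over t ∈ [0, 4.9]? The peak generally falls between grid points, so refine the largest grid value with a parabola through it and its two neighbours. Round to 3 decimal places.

max omega = 2.181

t=0.000: state=(0.780, 0.850)
step 1 (dt=0.01): k1=(0.850, -9.911), k2=(0.800, -9.930), k3=(0.800, -9.927), k4=(0.751, -9.943); state += dt/6·(k1+2k2+2k3+k4)
t=0.010: state=(0.788, 0.751)
t=0.020: state=(0.795, 0.651)
t=0.030: state=(0.801, 0.551)
continuing one RK4 step at a time; state shown every 20 steps (Δt=0.2):
t=0.200: state=(0.753, -1.079)
t=0.400: state=(0.388, -2.418)
t=0.600: state=(-0.131, -2.531)
t=0.800: state=(-0.541, -1.411)
t=1.000: state=(-0.660, 0.234)
t=1.200: state=(-0.463, 1.639)
t=1.400: state=(-0.063, 2.181)
t=1.600: state=(0.333, 1.613)
t=1.800: state=(0.534, 0.333)
t=2.000: state=(0.464, -0.984)
t=2.200: state=(0.178, -1.739)
t=2.400: state=(-0.170, -1.586)
t=2.600: state=(-0.404, -0.674)
t=2.800: state=(-0.424, 0.472)
t=3.000: state=(-0.237, 1.301)
t=3.200: state=(0.049, 1.430)
t=3.400: state=(0.286, 0.845)
t=3.600: state=(0.363, -0.094)
t=3.800: state=(0.257, -0.908)
t=4.000: state=(0.035, -1.213)
t=4.200: state=(-0.186, -0.895)
t=4.400: state=(-0.296, -0.167)
t=4.600: state=(-0.252, 0.577)
t=4.800: state=(-0.088, 0.978)
t=4.900: state=(0.011, 0.985)
largest grid value and its neighbours: omega(1.390)=2.18066, omega(1.400)=2.18077, omega(1.410)=2.17794
parabola through these three points peaks at t≈1.395 with omega≈2.18109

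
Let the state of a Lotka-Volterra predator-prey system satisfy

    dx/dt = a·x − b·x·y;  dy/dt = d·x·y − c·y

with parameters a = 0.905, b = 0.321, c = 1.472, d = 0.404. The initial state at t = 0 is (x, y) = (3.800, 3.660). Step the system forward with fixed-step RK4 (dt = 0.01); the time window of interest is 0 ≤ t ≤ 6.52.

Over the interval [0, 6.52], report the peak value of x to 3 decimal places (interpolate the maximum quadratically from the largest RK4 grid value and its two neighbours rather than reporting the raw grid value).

max x = 4.497

t=0.000: state=(3.800, 3.660)
step 1 (dt=0.01): k1=(-1.025, 0.231), k2=(-1.025, 0.224), k3=(-1.025, 0.224), k4=(-1.025, 0.216); state += dt/6·(k1+2k2+2k3+k4)
t=0.010: state=(3.790, 3.662)
t=0.020: state=(3.779, 3.664)
t=0.030: state=(3.769, 3.666)
continuing one RK4 step at a time; state shown every 25 steps (Δt=0.25):
t=0.250: state=(3.548, 3.671)
t=0.500: state=(3.322, 3.593)
t=0.750: state=(3.140, 3.445)
t=1.000: state=(3.009, 3.251)
t=1.250: state=(2.931, 3.036)
t=1.500: state=(2.906, 2.820)
t=1.750: state=(2.929, 2.620)
t=2.000: state=(2.998, 2.445)
t=2.250: state=(3.108, 2.303)
t=2.500: state=(3.254, 2.197)
t=2.750: state=(3.431, 2.131)
t=3.000: state=(3.630, 2.106)
t=3.250: state=(3.842, 2.126)
t=3.500: state=(4.052, 2.192)
t=3.750: state=(4.243, 2.307)
t=4.000: state=(4.394, 2.471)
t=4.250: state=(4.482, 2.679)
t=4.500: state=(4.490, 2.919)
t=4.750: state=(4.409, 3.169)
t=5.000: state=(4.247, 3.398)
t=5.250: state=(4.024, 3.573)
t=5.500: state=(3.771, 3.666)
t=5.750: state=(3.521, 3.666)
t=6.000: state=(3.300, 3.580)
t=6.250: state=(3.122, 3.426)
t=6.500: state=(2.997, 3.228)
t=6.520: state=(2.990, 3.211)
largest grid value and its neighbours: x(4.390)=4.49686, x(4.400)=4.49691, x(4.410)=4.49682
parabola through these three points peaks at t≈4.399 with x≈4.49691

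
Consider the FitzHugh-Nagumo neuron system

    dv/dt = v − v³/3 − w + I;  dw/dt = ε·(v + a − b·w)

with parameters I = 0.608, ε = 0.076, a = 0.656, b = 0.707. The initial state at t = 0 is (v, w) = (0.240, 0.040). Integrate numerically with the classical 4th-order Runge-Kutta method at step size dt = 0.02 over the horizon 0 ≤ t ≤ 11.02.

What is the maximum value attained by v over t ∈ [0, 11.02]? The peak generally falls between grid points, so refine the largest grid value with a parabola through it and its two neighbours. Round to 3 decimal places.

max v = 1.839

t=0.000: state=(0.240, 0.040)
step 1 (dt=0.02): k1=(0.803, 0.066), k2=(0.810, 0.067), k3=(0.810, 0.067), k4=(0.817, 0.067); state += dt/6·(k1+2k2+2k3+k4)
t=0.020: state=(0.256, 0.041)
t=0.040: state=(0.273, 0.043)
t=0.060: state=(0.289, 0.044)
continuing one RK4 step at a time; state shown every 25 steps (Δt=0.5):
t=0.500: state=(0.727, 0.081)
t=1.000: state=(1.296, 0.142)
t=1.500: state=(1.681, 0.219)
t=2.000: state=(1.819, 0.304)
t=2.500: state=(1.838, 0.390)
t=3.000: state=(1.820, 0.472)
t=3.500: state=(1.790, 0.552)
t=4.000: state=(1.756, 0.629)
t=4.500: state=(1.721, 0.702)
t=5.000: state=(1.685, 0.772)
t=5.500: state=(1.648, 0.838)
t=6.000: state=(1.611, 0.902)
t=6.500: state=(1.572, 0.962)
t=7.000: state=(1.533, 1.019)
t=7.500: state=(1.493, 1.074)
t=8.000: state=(1.451, 1.125)
t=8.500: state=(1.408, 1.173)
t=9.000: state=(1.363, 1.219)
t=9.500: state=(1.316, 1.261)
t=10.000: state=(1.266, 1.301)
t=10.500: state=(1.212, 1.337)
t=11.000: state=(1.154, 1.371)
t=11.020: state=(1.152, 1.372)
largest grid value and its neighbours: v(2.380)=1.83878, v(2.400)=1.83885, v(2.420)=1.83885
parabola through these three points peaks at t≈2.409 with v≈1.83886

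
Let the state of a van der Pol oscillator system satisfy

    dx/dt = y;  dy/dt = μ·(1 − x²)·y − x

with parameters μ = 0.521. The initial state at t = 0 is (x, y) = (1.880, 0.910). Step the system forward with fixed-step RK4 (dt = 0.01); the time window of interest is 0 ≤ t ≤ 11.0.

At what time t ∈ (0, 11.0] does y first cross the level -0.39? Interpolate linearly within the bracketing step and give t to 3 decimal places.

t = 0.581

t=0.000: state=(1.880, 0.910)
step 1 (dt=0.01): k1=(0.910, -3.082), k2=(0.895, -3.074), k3=(0.895, -3.074), k4=(0.879, -3.065); state += dt/6·(k1+2k2+2k3+k4)
t=0.010: state=(1.889, 0.879)
t=0.020: state=(1.898, 0.849)
t=0.030: state=(1.906, 0.818)
continuing one RK4 step at a time; state shown every 50 steps (Δt=0.5):
t=0.500: state=(2.007, -0.270)
t=0.580: state=(1.980, -0.388)
next step: t=0.590: state=(1.976, -0.402) — y has crossed -0.39
linear interpolation between t=0.580 (-0.38848) and t=0.590 (-0.40227) → t≈0.581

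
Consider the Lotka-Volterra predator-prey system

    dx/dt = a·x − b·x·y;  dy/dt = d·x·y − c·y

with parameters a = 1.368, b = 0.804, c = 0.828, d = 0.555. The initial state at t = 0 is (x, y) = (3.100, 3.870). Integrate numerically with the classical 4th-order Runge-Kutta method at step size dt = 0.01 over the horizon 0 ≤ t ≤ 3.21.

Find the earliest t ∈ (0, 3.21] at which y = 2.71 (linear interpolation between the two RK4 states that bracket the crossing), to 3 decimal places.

t = 1.405

t=0.000: state=(3.100, 3.870)
step 1 (dt=0.01): k1=(-5.405, 3.454), k2=(-5.400, 3.411), k3=(-5.400, 3.411), k4=(-5.394, 3.367); state += dt/6·(k1+2k2+2k3+k4)
t=0.010: state=(3.046, 3.904)
t=0.020: state=(2.992, 3.937)
t=0.030: state=(2.938, 3.970)
continuing one RK4 step at a time; state shown every 20 steps (Δt=0.2):
t=0.200: state=(2.090, 4.366)
t=0.400: state=(1.345, 4.465)
t=0.600: state=(0.873, 4.270)
t=0.800: state=(0.594, 3.919)
t=1.000: state=(0.429, 3.512)
t=1.200: state=(0.332, 3.103)
t=1.400: state=(0.273, 2.719)
next step: t=1.410: state=(0.271, 2.700) — y has crossed 2.71
linear interpolation between t=1.400 (2.71867) and t=1.410 (2.70033) → t≈1.405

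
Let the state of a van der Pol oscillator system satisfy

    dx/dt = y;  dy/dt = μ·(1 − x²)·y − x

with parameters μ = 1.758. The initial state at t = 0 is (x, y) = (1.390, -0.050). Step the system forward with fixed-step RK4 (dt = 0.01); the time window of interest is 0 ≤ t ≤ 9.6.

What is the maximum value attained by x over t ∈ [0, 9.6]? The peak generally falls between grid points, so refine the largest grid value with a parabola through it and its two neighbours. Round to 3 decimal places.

max x = 2.018

t=0.000: state=(1.390, -0.050)
step 1 (dt=0.01): k1=(-0.050, -1.308), k2=(-0.057, -1.297), k3=(-0.056, -1.297), k4=(-0.063, -1.286); state += dt/6·(k1+2k2+2k3+k4)
t=0.010: state=(1.389, -0.063)
t=0.020: state=(1.389, -0.076)
t=0.030: state=(1.388, -0.088)
continuing one RK4 step at a time; state shown every 50 steps (Δt=0.5):
t=0.500: state=(1.236, -0.520)
t=1.000: state=(0.872, -0.978)
t=1.500: state=(0.145, -2.148)
t=2.000: state=(-1.355, -3.048)
t=2.500: state=(-2.001, -0.043)
t=3.000: state=(-1.883, 0.365)
t=3.500: state=(-1.676, 0.464)
t=4.000: state=(-1.414, 0.598)
t=4.500: state=(-1.054, 0.883)
t=5.000: state=(-0.446, 1.710)
t=5.500: state=(0.882, 3.523)
t=6.000: state=(1.984, 0.497)
t=6.500: state=(1.948, -0.321)
t=7.000: state=(1.757, -0.430)
t=7.500: state=(1.516, -0.540)
t=8.000: state=(1.201, -0.750)
t=8.500: state=(0.715, -1.293)
t=9.000: state=(-0.284, -2.964)
t=9.500: state=(-1.797, -1.689)
t=9.600: state=(-1.927, -0.940)
largest grid value and its neighbours: x(6.150)=2.01786, x(6.160)=2.01792, x(6.170)=2.01778
parabola through these three points peaks at t≈6.158 with x≈2.01792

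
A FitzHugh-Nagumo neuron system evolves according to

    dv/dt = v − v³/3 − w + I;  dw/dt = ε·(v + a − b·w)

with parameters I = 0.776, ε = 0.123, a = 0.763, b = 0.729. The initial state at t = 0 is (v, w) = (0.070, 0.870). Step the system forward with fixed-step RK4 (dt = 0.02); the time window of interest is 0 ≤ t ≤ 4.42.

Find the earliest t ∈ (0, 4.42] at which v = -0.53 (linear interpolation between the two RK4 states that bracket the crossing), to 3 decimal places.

t = 2.845

t=0.000: state=(0.070, 0.870)
step 1 (dt=0.02): k1=(-0.024, 0.024), k2=(-0.025, 0.024), k3=(-0.025, 0.024), k4=(-0.025, 0.024); state += dt/6·(k1+2k2+2k3+k4)
t=0.020: state=(0.070, 0.870)
t=0.040: state=(0.069, 0.871)
t=0.060: state=(0.068, 0.871)
continuing one RK4 step at a time; state shown every 10 steps (Δt=0.2):
t=0.200: state=(0.064, 0.875)
t=0.400: state=(0.056, 0.879)
t=0.600: state=(0.045, 0.884)
t=0.800: state=(0.031, 0.887)
t=1.000: state=(0.013, 0.891)
t=1.200: state=(-0.010, 0.894)
t=1.400: state=(-0.039, 0.896)
t=1.600: state=(-0.074, 0.897)
t=1.800: state=(-0.117, 0.897)
t=2.000: state=(-0.170, 0.896)
t=2.200: state=(-0.233, 0.894)
t=2.400: state=(-0.309, 0.890)
t=2.600: state=(-0.399, 0.885)
t=2.800: state=(-0.504, 0.876)
t=2.840: state=(-0.527, 0.875)
next step: t=2.860: state=(-0.539, 0.874) — v has crossed -0.53
linear interpolation between t=2.840 (-0.52704) and t=2.860 (-0.53865) → t≈2.845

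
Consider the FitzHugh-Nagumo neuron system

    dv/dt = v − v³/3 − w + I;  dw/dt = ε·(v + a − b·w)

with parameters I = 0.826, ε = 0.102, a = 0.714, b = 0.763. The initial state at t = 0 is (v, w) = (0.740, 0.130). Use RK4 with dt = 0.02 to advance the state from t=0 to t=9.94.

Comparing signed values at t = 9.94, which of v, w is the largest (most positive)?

t=0.000: state=(0.740, 0.130)
step 1 (dt=0.02): k1=(1.301, 0.138), k2=(1.305, 0.139), k3=(1.305, 0.139), k4=(1.309, 0.141); state += dt/6·(k1+2k2+2k3+k4)
t=0.020: state=(0.766, 0.133)
t=0.040: state=(0.792, 0.136)
t=0.060: state=(0.819, 0.139)
continuing one RK4 step at a time; state shown every 25 steps (Δt=0.5):
t=0.500: state=(1.381, 0.214)
t=1.000: state=(1.766, 0.322)
t=1.500: state=(1.875, 0.437)
t=2.000: state=(1.874, 0.550)
t=2.500: state=(1.843, 0.658)
t=3.000: state=(1.803, 0.760)
t=3.500: state=(1.760, 0.856)
t=4.000: state=(1.716, 0.946)
t=4.500: state=(1.672, 1.030)
t=5.000: state=(1.627, 1.109)
t=5.500: state=(1.581, 1.182)
t=6.000: state=(1.534, 1.251)
t=6.500: state=(1.486, 1.314)
t=7.000: state=(1.437, 1.373)
t=7.500: state=(1.387, 1.427)
t=8.000: state=(1.334, 1.476)
t=8.500: state=(1.279, 1.521)
t=9.000: state=(1.220, 1.561)
t=9.500: state=(1.158, 1.597)
t=9.940: state=(1.098, 1.624)
compare at T: v=1.098, w=1.624

largest component: w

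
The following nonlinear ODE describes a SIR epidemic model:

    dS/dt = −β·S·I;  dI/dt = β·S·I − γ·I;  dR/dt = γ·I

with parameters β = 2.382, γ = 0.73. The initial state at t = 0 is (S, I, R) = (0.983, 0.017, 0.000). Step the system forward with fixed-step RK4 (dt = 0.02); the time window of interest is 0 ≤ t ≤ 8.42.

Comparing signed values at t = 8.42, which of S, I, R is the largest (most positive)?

largest component: R

t=0.000: state=(0.983, 0.017, 0.000)
step 1 (dt=0.02): k1=(-0.040, 0.027, 0.012), k2=(-0.040, 0.028, 0.013), k3=(-0.040, 0.028, 0.013), k4=(-0.041, 0.028, 0.013); state += dt/6·(k1+2k2+2k3+k4)
t=0.020: state=(0.982, 0.018, 0.000)
t=0.040: state=(0.981, 0.018, 0.001)
t=0.060: state=(0.980, 0.019, 0.001)
continuing one RK4 step at a time; state shown every 25 steps (Δt=0.5):
t=0.500: state=(0.953, 0.037, 0.009)
t=1.000: state=(0.892, 0.078, 0.030)
t=1.500: state=(0.782, 0.148, 0.070)
t=2.000: state=(0.621, 0.238, 0.141)
t=2.500: state=(0.446, 0.312, 0.242)
t=3.000: state=(0.302, 0.336, 0.362)
t=3.500: state=(0.204, 0.314, 0.482)
t=4.000: state=(0.144, 0.268, 0.588)
t=4.500: state=(0.108, 0.215, 0.676)
t=5.000: state=(0.086, 0.168, 0.746)
t=5.500: state=(0.072, 0.128, 0.800)
t=6.000: state=(0.063, 0.096, 0.840)
t=6.500: state=(0.057, 0.072, 0.871)
t=7.000: state=(0.053, 0.053, 0.894)
t=7.500: state=(0.050, 0.039, 0.910)
t=8.000: state=(0.048, 0.029, 0.923)
t=8.420: state=(0.047, 0.022, 0.930)
compare at T: S=0.047, I=0.022, R=0.930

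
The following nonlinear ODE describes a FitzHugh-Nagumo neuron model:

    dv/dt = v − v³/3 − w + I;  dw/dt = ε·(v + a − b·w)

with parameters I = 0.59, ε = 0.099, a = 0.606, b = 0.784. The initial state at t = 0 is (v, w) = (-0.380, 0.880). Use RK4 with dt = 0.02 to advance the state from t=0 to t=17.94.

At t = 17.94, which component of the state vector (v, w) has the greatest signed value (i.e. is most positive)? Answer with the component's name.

t=0.000: state=(-0.380, 0.880)
step 1 (dt=0.02): k1=(-0.652, -0.046), k2=(-0.657, -0.047), k3=(-0.657, -0.047), k4=(-0.662, -0.047); state += dt/6·(k1+2k2+2k3+k4)
t=0.020: state=(-0.393, 0.879)
t=0.040: state=(-0.406, 0.878)
t=0.060: state=(-0.420, 0.877)
continuing one RK4 step at a time; state shown every 50 steps (Δt=1):
t=1.000: state=(-1.209, 0.798)
t=2.000: state=(-1.685, 0.652)
t=3.000: state=(-1.708, 0.498)
t=4.000: state=(-1.646, 0.359)
t=5.000: state=(-1.572, 0.236)
t=6.000: state=(-1.495, 0.130)
t=7.000: state=(-1.416, 0.040)
t=8.000: state=(-1.334, -0.036)
t=9.000: state=(-1.248, -0.099)
t=10.000: state=(-1.155, -0.148)
t=11.000: state=(-1.052, -0.185)
t=12.000: state=(-0.930, -0.208)
t=13.000: state=(-0.772, -0.216)
t=14.000: state=(-0.532, -0.205)
t=15.000: state=(-0.067, -0.163)
t=16.000: state=(0.976, -0.055)
t=17.000: state=(1.816, 0.150)
t=17.940: state=(1.860, 0.361)
compare at T: v=1.860, w=0.361

largest component: v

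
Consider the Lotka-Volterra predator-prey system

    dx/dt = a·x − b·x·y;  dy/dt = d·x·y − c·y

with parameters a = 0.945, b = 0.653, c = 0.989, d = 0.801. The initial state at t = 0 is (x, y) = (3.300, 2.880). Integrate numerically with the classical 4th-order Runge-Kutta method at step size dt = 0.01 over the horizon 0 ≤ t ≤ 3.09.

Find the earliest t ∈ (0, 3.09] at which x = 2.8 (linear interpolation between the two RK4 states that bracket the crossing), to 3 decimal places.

t=0.000: state=(3.300, 2.880)
step 1 (dt=0.01): k1=(-3.088, 4.764), k2=(-3.124, 4.768), k3=(-3.124, 4.767), k4=(-3.160, 4.770); state += dt/6·(k1+2k2+2k3+k4)
t=0.010: state=(3.269, 2.928)
t=0.020: state=(3.237, 2.975)
t=0.030: state=(3.204, 3.023)
continuing one RK4 step at a time; state shown every 10 steps (Δt=0.1):
t=0.100: state=(2.959, 3.353)
t=0.140: state=(2.808, 3.535)
next step: t=0.150: state=(2.770, 3.580) — x has crossed 2.8
linear interpolation between t=0.140 (2.80850) and t=0.150 (2.77006) → t≈0.142

t = 0.142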